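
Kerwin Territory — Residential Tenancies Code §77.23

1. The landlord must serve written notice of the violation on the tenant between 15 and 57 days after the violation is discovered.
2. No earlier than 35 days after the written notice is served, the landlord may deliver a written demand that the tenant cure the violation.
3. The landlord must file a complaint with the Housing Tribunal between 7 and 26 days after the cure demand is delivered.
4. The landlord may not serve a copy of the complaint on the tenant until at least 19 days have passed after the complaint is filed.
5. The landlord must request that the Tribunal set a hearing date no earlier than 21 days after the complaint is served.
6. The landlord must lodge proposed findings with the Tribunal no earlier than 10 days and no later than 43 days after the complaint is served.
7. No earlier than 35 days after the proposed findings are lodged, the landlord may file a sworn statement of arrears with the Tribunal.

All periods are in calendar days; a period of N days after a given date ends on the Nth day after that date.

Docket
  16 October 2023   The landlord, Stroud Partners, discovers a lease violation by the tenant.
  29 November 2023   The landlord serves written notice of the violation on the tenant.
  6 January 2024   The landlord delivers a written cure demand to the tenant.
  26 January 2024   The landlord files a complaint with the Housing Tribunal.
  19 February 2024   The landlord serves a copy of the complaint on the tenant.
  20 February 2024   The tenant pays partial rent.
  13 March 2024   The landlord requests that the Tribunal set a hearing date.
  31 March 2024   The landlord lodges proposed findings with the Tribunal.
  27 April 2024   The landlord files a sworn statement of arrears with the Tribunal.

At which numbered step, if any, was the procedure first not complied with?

Step 7

(1) the permitted window runs from 16 October 2023 + 15 = 31 October 2023 to 16 October 2023 + 57 = 12 December 2023; done 29 November 2023 — within the window.
(2) permitted from 29 November 2023 + 35 days = 3 January 2024 onward; done 6 January 2024, after the minimum wait.
(3) the permitted window runs from 6 January 2024 + 7 = 13 January 2024 to 6 January 2024 + 26 = 1 February 2024; done 26 January 2024, which is between those dates.
(4) permitted from 26 January 2024 + 19 days = 14 February 2024 onward; 19 February 2024 is on or after that date.
(5) permitted from 19 February 2024 + 21 days = 11 March 2024 onward; done 13 March 2024 — permitted.
(6) the permitted window runs from 19 February 2024 + 10 = 29 February 2024 to 19 February 2024 + 43 = 2 April 2024; done 31 March 2024 — within the window.
(7) permitted from 31 March 2024 + 35 days = 5 May 2024 onward; 27 April 2024 is 8 days before the earliest permitted date.
Later steps need not be reached.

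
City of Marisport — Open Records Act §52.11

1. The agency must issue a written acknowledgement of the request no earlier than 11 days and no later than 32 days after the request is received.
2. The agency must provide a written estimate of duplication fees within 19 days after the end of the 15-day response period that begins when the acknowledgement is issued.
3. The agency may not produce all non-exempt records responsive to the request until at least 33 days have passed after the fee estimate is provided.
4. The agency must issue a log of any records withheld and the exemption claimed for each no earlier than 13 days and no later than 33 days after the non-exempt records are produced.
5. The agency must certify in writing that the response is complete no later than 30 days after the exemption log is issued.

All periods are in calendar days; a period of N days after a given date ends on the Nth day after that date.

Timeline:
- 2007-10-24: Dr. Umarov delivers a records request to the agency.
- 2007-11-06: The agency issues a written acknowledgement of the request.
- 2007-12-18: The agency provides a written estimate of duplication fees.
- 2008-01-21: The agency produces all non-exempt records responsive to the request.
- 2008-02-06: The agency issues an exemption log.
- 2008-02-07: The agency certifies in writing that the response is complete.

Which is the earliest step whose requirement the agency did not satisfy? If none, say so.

Step 2

(1) the permitted window runs from 2007-10-24 + 11 = 2007-11-04 to 2007-10-24 + 32 = 2007-11-25; 2007-11-06 falls inside that range.
(2) due by 2007-11-21 + 19 days = 2007-12-10; not done until 2007-12-18, 8 days after the deadline.
Later steps need not be reached.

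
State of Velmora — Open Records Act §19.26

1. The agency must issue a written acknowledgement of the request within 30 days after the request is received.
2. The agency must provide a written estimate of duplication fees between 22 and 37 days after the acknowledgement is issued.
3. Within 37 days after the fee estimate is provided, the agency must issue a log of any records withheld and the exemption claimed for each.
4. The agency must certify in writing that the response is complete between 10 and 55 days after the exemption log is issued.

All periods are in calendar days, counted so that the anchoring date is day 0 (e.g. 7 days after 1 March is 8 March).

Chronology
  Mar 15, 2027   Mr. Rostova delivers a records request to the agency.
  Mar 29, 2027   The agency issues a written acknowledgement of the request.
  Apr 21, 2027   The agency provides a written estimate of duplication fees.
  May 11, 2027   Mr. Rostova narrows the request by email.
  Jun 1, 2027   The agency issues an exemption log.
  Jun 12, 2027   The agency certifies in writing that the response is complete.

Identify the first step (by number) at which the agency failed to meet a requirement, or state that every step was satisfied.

Step 3

Step 1: 30 days after Mar 15, 2027 (when the request is received) is Apr 14, 2027; completed Mar 29, 2027, before the deadline.
Step 2: the window is 22–37 days after Mar 29, 2027 (when the acknowledgement is issued), so Apr 20, 2027 through May 5, 2027; done Apr 21, 2027 — within the window.
Step 3: 37 days after Apr 21, 2027 (when the fee estimate is provided) is May 28, 2027; not done until Jun 1, 2027, 4 days after the deadline.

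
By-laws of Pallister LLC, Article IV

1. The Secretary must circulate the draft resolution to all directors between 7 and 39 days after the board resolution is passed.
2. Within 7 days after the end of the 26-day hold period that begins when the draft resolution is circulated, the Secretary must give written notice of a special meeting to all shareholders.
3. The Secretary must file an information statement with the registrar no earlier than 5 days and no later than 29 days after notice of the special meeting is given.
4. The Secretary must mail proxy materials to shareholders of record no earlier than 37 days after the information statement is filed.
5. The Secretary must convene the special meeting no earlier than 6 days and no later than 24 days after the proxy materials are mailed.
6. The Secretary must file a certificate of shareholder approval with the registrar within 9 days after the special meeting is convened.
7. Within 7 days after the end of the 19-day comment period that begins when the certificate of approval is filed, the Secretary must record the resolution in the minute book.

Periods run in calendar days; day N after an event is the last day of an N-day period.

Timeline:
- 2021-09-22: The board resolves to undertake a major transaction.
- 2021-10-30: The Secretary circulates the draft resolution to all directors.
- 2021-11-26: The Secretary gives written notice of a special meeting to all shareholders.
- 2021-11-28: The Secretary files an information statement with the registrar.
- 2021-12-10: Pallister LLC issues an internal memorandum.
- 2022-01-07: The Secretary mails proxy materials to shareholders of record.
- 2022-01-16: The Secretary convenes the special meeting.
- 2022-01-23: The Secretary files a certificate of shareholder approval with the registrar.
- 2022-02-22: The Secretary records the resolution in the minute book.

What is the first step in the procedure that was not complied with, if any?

Step 3

Step 1 — 7 and 39 days from 2021-09-22 (when the board resolution is passed) are 2021-09-29 and 2021-10-31 respectively; done 2021-10-30, which is between those dates.
Step 2 — counting 7 days from 2021-11-25 (end of the 26-day hold period, which began when the draft resolution is circulated on 2021-10-30) gives a deadline of 2021-12-02; 2021-11-26 is within that limit.
Step 3 — 5 and 29 days from 2021-11-26 (when notice of the special meeting is given) are 2021-12-01 and 2021-12-25 respectively; 2021-11-28 is 3 days too early.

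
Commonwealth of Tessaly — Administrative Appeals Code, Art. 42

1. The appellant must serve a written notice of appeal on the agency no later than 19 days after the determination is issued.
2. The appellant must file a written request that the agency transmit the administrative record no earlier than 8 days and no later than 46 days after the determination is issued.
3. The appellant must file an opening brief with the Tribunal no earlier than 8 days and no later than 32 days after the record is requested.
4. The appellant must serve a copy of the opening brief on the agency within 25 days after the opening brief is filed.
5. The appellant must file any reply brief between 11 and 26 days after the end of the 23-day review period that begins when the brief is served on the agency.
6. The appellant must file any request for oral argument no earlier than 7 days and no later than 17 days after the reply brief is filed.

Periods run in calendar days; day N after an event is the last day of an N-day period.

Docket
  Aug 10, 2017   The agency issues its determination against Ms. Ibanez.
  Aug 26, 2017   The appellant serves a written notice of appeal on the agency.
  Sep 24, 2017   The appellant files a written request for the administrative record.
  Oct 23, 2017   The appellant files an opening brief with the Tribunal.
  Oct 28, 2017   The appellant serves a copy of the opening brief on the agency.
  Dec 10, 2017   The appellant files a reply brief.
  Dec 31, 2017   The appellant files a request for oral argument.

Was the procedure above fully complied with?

No

Step 1: 19 days after Aug 10, 2017 (when the determination is issued) is Aug 29, 2017; Aug 26, 2017 is within that limit.
Step 2: the window is 8–46 days after Aug 10, 2017 (when the determination is issued), so Aug 18, 2017 through Sep 25, 2017; done Sep 24, 2017, which is between those dates.
Step 3: the window is 8–32 days after Sep 24, 2017 (when the record is requested), so Oct 2, 2017 through Oct 26, 2017; Oct 23, 2017 falls inside that range.
Step 4: 25 days after Oct 23, 2017 (when the opening brief is filed) is Nov 17, 2017; completed Oct 28, 2017, before the deadline.
Step 5: the window is 11–26 days after Nov 20, 2017 (end of the 23-day review period, which began when the brief is served on the agency on Oct 28, 2017), so Dec 1, 2017 through Dec 16, 2017; Dec 10, 2017 falls inside that range.
Step 6: the window is 7–17 days after Dec 10, 2017 (when the reply brief is filed), so Dec 17, 2017 through Dec 27, 2017; done Dec 31, 2017 — 4 days after the window closed.
No need to go further; step 6 was not satisfied.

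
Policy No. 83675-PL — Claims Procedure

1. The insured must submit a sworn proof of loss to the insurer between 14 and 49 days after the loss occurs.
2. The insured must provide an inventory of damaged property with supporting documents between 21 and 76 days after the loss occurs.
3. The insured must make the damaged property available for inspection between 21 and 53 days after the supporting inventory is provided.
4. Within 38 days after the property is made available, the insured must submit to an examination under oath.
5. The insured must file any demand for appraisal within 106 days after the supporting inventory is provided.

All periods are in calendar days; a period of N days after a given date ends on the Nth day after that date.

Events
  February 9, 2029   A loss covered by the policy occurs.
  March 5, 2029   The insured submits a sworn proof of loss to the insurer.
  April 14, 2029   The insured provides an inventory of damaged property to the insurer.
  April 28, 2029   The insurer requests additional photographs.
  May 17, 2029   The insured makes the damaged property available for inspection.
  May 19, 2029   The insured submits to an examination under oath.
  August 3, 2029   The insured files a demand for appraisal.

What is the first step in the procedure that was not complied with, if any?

Step 5

Step 1: the window is 14–49 days after February 9, 2029 (when the loss occurs), so February 23, 2029 through March 30, 2029; March 5, 2029 falls inside that range.
Step 2: the window is 21–76 days after February 9, 2029 (when the loss occurs), so March 2, 2029 through April 26, 2029; done April 14, 2029 — within the window.
Step 3: the window is 21–53 days after April 14, 2029 (when the supporting inventory is provided), so May 5, 2029 through June 6, 2029; May 17, 2029 falls inside that range.
Step 4: 38 days after May 17, 2029 (when the property is made available) is June 24, 2029; completed May 19, 2029, before the deadline.
Step 5: 106 days after April 14, 2029 (when the supporting inventory is provided) is July 29, 2029; not done until August 3, 2029, 5 days after the deadline.
No need to go further; step 5 was not satisfied.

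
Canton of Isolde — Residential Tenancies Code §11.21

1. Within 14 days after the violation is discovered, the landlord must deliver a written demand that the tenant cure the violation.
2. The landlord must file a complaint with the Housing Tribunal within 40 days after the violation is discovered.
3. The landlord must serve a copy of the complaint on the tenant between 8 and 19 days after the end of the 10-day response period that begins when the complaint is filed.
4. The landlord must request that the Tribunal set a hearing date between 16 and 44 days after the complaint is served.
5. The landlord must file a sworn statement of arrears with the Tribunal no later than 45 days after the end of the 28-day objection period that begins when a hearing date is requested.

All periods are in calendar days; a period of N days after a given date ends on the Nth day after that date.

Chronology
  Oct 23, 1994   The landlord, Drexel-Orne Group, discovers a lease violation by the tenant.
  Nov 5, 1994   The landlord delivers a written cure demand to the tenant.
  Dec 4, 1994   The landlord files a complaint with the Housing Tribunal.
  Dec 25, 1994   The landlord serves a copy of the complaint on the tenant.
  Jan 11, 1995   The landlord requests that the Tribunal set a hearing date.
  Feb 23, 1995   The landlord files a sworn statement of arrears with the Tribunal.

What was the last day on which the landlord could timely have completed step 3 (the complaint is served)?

The complaint is filed on Dec 4, 1994; the 10-day response period therefore ends Dec 14, 1994, and step 3 runs from that date. The window is 8–19 days after Dec 14, 1994; it closes on Jan 2, 1995.

Jan 2, 1995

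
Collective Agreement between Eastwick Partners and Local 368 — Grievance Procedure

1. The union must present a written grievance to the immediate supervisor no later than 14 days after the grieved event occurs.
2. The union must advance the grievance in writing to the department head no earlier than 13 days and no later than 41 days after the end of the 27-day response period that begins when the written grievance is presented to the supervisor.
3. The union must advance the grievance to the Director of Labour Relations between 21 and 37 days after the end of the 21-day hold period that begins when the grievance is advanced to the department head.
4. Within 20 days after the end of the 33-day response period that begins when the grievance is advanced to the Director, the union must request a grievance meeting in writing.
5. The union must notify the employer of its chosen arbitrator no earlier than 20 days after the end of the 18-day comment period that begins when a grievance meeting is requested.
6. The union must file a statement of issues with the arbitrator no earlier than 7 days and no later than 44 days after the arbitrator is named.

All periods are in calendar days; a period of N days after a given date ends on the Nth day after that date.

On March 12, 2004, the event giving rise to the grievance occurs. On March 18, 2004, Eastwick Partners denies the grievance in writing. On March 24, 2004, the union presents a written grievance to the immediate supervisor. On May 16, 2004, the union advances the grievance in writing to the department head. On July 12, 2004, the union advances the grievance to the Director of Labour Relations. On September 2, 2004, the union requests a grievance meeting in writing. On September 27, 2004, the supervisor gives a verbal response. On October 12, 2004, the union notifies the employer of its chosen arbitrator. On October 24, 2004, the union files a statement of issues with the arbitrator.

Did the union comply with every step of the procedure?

Step 1: 14 days after March 12, 2004 (when the grieved event occurs) is March 26, 2004; March 24, 2004 is within that limit.
Step 2: the window is 13–41 days after April 20, 2004 (end of the 27-day response period, which began when the written grievance is presented to the supervisor on March 24, 2004), so May 3, 2004 through May 31, 2004; May 16, 2004 falls inside that range.
Step 3: the window is 21–37 days after June 6, 2004 (end of the 21-day hold period, which began when the grievance is advanced to the department head on May 16, 2004), so June 27, 2004 through July 13, 2004; done July 12, 2004, which is between those dates.
Step 4: 20 days after August 14, 2004 (end of the 33-day response period, which began when the grievance is advanced to the Director on July 12, 2004) is September 3, 2004; September 2, 2004 is within that limit.
Step 5: the earliest permitted date is 20 days after September 20, 2004 (end of the 18-day comment period, which began when a grievance meeting is requested on September 2, 2004), i.e. October 10, 2004; done October 12, 2004, after the minimum wait.
Step 6: the window is 7–44 days after October 12, 2004 (when the arbitrator is named), so October 19, 2004 through November 25, 2004; done October 24, 2004 — within the window.

Yes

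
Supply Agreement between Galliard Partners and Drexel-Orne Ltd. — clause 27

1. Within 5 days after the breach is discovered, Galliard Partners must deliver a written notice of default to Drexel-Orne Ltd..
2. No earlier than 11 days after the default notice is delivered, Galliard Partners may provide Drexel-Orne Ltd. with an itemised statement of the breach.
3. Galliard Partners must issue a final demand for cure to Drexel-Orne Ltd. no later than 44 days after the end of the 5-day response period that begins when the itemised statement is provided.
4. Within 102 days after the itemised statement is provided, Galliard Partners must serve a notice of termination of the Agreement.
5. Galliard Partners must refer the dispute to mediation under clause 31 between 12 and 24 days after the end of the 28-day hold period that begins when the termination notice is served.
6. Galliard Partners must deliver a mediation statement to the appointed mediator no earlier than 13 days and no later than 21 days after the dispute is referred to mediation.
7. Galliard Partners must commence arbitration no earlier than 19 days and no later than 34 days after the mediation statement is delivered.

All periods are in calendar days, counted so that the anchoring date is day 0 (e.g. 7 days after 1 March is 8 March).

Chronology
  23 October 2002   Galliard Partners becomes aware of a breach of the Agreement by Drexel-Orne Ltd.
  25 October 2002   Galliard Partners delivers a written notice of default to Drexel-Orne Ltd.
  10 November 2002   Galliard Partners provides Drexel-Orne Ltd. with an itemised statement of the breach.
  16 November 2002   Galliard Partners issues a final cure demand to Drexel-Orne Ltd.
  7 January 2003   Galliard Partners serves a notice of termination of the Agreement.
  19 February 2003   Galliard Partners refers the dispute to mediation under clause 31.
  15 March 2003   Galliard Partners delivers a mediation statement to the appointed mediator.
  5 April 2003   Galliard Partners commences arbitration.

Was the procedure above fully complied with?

Step 1 — counting 5 days from 23 October 2002 (when the breach is discovered) gives a deadline of 28 October 2002; completed 25 October 2002, before the deadline.
Step 2 — must wait 11 days from 25 October 2002 (when the default notice is delivered), so not before 5 November 2002; done 10 November 2002, after the minimum wait.
Step 3 — counting 44 days from 15 November 2002 (end of the 5-day response period, which began when the itemised statement is provided on 10 November 2002) gives a deadline of 29 December 2002; completed 16 November 2002, before the deadline.
Step 4 — counting 102 days from 10 November 2002 (when the itemised statement is provided) gives a deadline of 20 February 2003; 7 January 2003 is within that limit.
Step 5 — 12 and 24 days from 4 February 2003 (end of the 28-day hold period, which began when the termination notice is served on 7 January 2003) are 16 February 2003 and 28 February 2003 respectively; done 19 February 2003, which is between those dates.
Step 6 — 13 and 21 days from 19 February 2003 (when the dispute is referred to mediation) are 4 March 2003 and 12 March 2003 respectively; 15 March 2003 is 3 days past the end of the window.

No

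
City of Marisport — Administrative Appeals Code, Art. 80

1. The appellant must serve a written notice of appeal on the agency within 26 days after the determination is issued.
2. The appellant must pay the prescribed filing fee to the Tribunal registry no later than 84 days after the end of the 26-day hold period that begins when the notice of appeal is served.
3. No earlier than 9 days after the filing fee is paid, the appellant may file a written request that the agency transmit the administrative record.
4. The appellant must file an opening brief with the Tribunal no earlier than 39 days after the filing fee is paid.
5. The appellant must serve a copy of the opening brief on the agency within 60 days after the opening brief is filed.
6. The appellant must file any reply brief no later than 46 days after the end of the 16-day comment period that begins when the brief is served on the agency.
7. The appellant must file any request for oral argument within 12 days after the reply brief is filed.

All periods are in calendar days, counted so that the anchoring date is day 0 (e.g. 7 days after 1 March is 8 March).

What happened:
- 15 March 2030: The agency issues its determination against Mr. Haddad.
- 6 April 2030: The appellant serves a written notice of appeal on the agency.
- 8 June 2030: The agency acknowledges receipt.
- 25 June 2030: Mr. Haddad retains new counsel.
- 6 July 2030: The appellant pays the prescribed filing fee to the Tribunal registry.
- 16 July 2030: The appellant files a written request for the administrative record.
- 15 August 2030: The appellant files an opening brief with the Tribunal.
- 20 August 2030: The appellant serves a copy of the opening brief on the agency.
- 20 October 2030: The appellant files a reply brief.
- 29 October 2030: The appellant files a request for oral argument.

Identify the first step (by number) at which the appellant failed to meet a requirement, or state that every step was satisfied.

Step 1: 26 days after 15 March 2030 (when the determination is issued) is 10 April 2030; completed 6 April 2030, before the deadline.
Step 2: 84 days after 2 May 2030 (end of the 26-day hold period, which began when the notice of appeal is served on 6 April 2030) is 25 July 2030; done 6 July 2030 — timely.
Step 3: the earliest permitted date is 9 days after 6 July 2030 (when the filing fee is paid), i.e. 15 July 2030; 16 July 2030 is on or after that date.
Step 4: the earliest permitted date is 39 days after 6 July 2030 (when the filing fee is paid), i.e. 14 August 2030; 15 August 2030 is on or after that date.
Step 5: 60 days after 15 August 2030 (when the opening brief is filed) is 14 October 2030; 20 August 2030 is within that limit.
Step 6: 46 days after 5 September 2030 (end of the 16-day comment period, which began when the brief is served on the agency on 20 August 2030) is 21 October 2030; completed 20 October 2030, before the deadline.
Step 7: 12 days after 20 October 2030 (when the reply brief is filed) is 1 November 2030; 29 October 2030 is within that limit.

None — every step was satisfied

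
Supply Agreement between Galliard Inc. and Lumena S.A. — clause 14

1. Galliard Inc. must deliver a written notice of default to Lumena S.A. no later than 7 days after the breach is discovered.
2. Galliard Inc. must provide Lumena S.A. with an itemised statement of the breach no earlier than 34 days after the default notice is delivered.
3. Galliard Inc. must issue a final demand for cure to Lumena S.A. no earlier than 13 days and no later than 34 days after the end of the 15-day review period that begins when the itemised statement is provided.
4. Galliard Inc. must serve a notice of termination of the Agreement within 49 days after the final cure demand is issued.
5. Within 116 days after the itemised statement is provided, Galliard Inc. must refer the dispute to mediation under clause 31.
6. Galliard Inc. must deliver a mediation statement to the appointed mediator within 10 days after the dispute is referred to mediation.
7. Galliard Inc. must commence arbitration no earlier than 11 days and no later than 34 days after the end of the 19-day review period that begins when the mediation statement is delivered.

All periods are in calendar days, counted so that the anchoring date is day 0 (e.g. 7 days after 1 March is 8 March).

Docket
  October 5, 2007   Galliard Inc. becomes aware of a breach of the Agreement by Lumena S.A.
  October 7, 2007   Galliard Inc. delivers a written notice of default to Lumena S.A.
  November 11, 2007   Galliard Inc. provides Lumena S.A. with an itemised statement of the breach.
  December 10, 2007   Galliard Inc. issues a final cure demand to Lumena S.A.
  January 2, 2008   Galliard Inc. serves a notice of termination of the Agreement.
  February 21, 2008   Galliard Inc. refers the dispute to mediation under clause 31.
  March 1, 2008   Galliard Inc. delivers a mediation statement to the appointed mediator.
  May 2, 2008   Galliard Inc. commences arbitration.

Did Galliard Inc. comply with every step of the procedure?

Step 1 — counting 7 days from October 5, 2007 (when the breach is discovered) gives a deadline of October 12, 2007; done October 7, 2007 — timely.
Step 2 — must wait 34 days from October 7, 2007 (when the default notice is delivered), so not before November 10, 2007; November 11, 2007 is on or after that date.
Step 3 — 13 and 34 days from November 26, 2007 (end of the 15-day review period, which began when the itemised statement is provided on November 11, 2007) are December 9, 2007 and December 30, 2007 respectively; done December 10, 2007 — within the window.
Step 4 — counting 49 days from December 10, 2007 (when the final cure demand is issued) gives a deadline of January 28, 2008; done January 2, 2008 — timely.
Step 5 — counting 116 days from November 11, 2007 (when the itemised statement is provided) gives a deadline of March 6, 2008; completed February 21, 2008, before the deadline.
Step 6 — counting 10 days from February 21, 2008 (when the dispute is referred to mediation) gives a deadline of March 2, 2008; March 1, 2008 is within that limit.
Step 7 — 11 and 34 days from March 20, 2008 (end of the 19-day review period, which began when the mediation statement is delivered on March 1, 2008) are March 31, 2008 and April 23, 2008 respectively; May 2, 2008 is 9 days past the end of the window.
Later steps need not be reached.

No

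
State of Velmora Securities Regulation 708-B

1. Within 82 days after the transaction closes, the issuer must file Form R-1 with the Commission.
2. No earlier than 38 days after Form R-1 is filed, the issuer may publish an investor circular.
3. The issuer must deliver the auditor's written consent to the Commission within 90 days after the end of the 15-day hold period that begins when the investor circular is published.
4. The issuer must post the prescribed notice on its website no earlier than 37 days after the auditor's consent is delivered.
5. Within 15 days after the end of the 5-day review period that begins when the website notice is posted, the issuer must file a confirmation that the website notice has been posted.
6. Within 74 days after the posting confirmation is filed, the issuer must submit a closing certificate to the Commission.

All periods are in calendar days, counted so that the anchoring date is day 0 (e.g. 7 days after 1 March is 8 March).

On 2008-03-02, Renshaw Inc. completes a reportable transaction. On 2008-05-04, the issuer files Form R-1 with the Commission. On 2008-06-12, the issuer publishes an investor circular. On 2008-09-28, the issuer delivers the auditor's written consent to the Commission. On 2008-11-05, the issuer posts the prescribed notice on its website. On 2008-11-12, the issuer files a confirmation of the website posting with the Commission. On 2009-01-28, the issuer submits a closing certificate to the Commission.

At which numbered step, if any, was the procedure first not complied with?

Step 1: 82 days after 2008-03-02 (when the transaction closes) is 2008-05-23; completed 2008-05-04, before the deadline.
Step 2: the earliest permitted date is 38 days after 2008-05-04 (when Form R-1 is filed), i.e. 2008-06-11; done 2008-06-12, after the minimum wait.
Step 3: 90 days after 2008-06-27 (end of the 15-day hold period, which began when the investor circular is published on 2008-06-12) is 2008-09-25; not done until 2008-09-28, 3 days after the deadline.
That is the first point of non-compliance.

Step 3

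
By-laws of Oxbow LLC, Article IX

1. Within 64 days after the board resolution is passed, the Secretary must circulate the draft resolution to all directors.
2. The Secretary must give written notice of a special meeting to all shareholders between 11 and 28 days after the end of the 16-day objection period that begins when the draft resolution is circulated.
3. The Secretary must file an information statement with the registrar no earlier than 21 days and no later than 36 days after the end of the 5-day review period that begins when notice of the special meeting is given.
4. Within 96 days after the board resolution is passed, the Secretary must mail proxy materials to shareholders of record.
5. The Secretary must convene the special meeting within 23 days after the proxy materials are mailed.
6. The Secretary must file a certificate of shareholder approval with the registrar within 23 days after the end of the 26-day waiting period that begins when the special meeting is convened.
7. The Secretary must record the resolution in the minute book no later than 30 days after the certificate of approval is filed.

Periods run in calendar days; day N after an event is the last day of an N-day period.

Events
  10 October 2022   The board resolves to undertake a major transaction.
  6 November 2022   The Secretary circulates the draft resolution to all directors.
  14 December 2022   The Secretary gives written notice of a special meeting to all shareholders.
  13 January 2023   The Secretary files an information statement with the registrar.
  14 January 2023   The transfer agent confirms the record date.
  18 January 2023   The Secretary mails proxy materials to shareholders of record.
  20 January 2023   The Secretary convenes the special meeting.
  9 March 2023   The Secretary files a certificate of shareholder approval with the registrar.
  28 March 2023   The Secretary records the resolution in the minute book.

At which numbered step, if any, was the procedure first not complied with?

Step 4

Step 1 — counting 64 days from 10 October 2022 (when the board resolution is passed) gives a deadline of 13 December 2022; done 6 November 2022 — timely.
Step 2 — 11 and 28 days from 22 November 2022 (end of the 16-day objection period, which began when the draft resolution is circulated on 6 November 2022) are 3 December 2022 and 20 December 2022 respectively; 14 December 2022 falls inside that range.
Step 3 — 21 and 36 days from 19 December 2022 (end of the 5-day review period, which began when notice of the special meeting is given on 14 December 2022) are 9 January 2023 and 24 January 2023 respectively; done 13 January 2023 — within the window.
Step 4 — counting 96 days from 10 October 2022 (when the board resolution is passed) gives a deadline of 14 January 2023; not done until 18 January 2023, 4 days after the deadline.
That is the first point of non-compliance.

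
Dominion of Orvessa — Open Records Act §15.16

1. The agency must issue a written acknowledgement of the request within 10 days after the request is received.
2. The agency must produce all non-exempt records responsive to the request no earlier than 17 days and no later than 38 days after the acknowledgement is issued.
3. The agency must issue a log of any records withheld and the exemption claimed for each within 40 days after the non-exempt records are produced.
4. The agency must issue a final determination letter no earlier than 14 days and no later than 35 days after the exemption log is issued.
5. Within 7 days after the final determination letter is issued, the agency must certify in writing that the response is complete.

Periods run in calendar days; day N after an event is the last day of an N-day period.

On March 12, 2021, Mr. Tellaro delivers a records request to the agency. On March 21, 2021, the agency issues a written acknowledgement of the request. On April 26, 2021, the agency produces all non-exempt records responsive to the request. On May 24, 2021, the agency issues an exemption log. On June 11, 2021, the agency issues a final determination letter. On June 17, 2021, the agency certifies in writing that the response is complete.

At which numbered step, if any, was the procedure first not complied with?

None — every step was satisfied

Step 1: 10 days after March 12, 2021 (when the request is received) is March 22, 2021; completed March 21, 2021, before the deadline.
Step 2: the window is 17–38 days after March 21, 2021 (when the acknowledgement is issued), so April 7, 2021 through April 28, 2021; done April 26, 2021 — within the window.
Step 3: 40 days after April 26, 2021 (when the non-exempt records are produced) is June 5, 2021; completed May 24, 2021, before the deadline.
Step 4: the window is 14–35 days after May 24, 2021 (when the exemption log is issued), so June 7, 2021 through June 28, 2021; June 11, 2021 falls inside that range.
Step 5: 7 days after June 11, 2021 (when the final determination letter is issued) is June 18, 2021; June 17, 2021 is within that limit.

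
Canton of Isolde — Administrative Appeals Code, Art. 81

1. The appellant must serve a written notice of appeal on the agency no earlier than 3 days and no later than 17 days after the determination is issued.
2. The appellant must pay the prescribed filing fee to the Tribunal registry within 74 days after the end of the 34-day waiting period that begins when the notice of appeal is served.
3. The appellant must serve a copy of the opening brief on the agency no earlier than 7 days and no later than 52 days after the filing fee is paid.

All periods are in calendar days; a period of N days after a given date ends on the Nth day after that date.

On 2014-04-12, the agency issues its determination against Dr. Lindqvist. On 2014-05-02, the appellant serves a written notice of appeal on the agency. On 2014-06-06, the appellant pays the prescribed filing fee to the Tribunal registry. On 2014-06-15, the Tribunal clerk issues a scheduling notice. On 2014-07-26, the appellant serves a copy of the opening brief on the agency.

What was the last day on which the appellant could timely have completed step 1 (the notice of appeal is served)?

Step 1 runs from 2014-04-12, when the determination is issued. The window is 3–17 days after 2014-04-12; it closes on 2014-04-29.

2014-04-29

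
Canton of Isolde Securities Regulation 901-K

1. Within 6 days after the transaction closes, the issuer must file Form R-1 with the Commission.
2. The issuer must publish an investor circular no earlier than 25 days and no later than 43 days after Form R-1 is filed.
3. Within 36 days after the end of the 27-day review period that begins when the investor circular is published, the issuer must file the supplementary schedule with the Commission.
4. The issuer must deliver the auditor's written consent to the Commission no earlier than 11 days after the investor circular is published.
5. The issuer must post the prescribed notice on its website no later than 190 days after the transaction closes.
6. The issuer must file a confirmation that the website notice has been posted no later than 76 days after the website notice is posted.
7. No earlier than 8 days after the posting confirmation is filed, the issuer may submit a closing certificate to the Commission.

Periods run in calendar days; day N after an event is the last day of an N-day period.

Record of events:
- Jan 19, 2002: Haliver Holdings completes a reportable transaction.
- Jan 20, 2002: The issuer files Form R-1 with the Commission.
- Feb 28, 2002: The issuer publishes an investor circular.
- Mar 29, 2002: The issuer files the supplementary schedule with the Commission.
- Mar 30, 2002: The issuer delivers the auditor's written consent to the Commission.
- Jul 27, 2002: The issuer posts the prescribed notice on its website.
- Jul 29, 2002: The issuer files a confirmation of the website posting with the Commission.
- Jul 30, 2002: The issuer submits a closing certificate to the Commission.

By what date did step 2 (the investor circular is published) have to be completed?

Step 2 runs from Jan 20, 2002, when Form R-1 is filed. The window is 25–43 days after Jan 20, 2002; it closes on Mar 4, 2002.

Mar 4, 2002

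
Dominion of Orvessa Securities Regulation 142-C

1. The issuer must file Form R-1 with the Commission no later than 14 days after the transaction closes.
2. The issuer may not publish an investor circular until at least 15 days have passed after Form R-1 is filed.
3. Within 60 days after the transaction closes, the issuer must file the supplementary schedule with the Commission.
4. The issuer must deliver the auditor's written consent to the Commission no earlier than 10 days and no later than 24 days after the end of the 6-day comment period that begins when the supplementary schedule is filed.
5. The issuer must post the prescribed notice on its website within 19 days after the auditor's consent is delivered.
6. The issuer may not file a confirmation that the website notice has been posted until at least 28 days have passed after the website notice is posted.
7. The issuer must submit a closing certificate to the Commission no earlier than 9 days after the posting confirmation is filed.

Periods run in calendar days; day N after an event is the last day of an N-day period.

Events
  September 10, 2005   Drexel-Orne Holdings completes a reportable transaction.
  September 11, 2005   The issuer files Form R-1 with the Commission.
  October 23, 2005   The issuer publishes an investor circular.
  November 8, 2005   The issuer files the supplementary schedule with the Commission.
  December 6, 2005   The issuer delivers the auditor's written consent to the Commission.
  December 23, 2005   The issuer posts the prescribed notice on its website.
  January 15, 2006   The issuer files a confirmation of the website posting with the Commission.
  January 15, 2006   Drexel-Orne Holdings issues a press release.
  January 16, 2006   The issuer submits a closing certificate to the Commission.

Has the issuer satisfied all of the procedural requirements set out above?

No

(1) due by September 10, 2005 + 14 days = September 24, 2005; September 11, 2005 is within that limit.
(2) permitted from September 11, 2005 + 15 days = September 26, 2005 onward; done October 23, 2005, after the minimum wait.
(3) due by September 10, 2005 + 60 days = November 9, 2005; completed November 8, 2005, before the deadline.
(4) the permitted window runs from November 14, 2005 + 10 = November 24, 2005 to November 14, 2005 + 24 = December 8, 2005; December 6, 2005 falls inside that range.
(5) due by December 6, 2005 + 19 days = December 25, 2005; done December 23, 2005 — timely.
(6) permitted from December 23, 2005 + 28 days = January 20, 2006 onward; done January 15, 2006 — 5 days too early.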